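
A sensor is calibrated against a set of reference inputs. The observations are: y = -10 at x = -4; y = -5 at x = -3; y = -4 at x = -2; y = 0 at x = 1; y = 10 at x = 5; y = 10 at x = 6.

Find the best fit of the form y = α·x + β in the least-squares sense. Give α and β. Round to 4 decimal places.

Sums needed: Σx·x = 91, Σx = 3, Σ1 = 6.
Moment sums: Σx·y = 173, Σy = 1.
Δ = 91·6 − 3² = 537.
α = (173·6 − 3·1)/537 = 345/179; β = (91·1 − 3·173)/537 = -428/537.

α = 1.9274, β = -0.7970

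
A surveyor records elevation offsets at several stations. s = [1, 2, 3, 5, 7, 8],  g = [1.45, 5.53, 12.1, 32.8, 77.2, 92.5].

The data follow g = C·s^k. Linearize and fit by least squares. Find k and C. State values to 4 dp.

k = 2.0173, C = 1.3857

Taking logs, ln g = k·ln s + ln C, so regress ln g on ln s.
Σln s = 7.4265, Σ(ln s)² = 12.3883, Σln g = 16.9390, Σln s·ln g = 27.4139.
Equations: 12.3883·k + 7.4265·ln C = 27.4139;  7.4265·k + 6·ln C = 16.9390.
Slope k = (n·Σln s·ln g − Σln s·Σln g)/(n·Σ(ln s)² − (Σln s)²) = (6·27.4139 − 7.4265·16.9390)/19.1764 = 2.01732; ln C = (Σln g − k·Σln s)/n = 0.32621, so C = exp(0.32621) = 1.38570.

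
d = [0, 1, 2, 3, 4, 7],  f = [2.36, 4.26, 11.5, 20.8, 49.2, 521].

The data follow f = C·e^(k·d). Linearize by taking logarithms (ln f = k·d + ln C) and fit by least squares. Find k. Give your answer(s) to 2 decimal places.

With ln fᵢ as the transformed response and dᵢ as the regressor:
Σd = 17.0000, Σ(d)² = 79.0000, Σln f = 17.9369, Σd·ln f = 74.8126.
Normal system: [[79.0000, 17.0000]; [17.0000, 6]]·[k, ln C]ᵀ = [74.8126, 17.9369]ᵀ.
Δ = 79.0000·6 − (17.0000)² = 185.0000; k = (74.8126·6 − 17.0000·17.9369)/185.0000 = 0.77810, ln C = (79.0000·17.9369 − 17.0000·74.8126)/185.0000 = 0.78485.

k = 0.78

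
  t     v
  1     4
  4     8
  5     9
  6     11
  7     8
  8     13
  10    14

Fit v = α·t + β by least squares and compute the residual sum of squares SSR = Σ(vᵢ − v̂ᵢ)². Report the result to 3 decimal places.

SSR = 11.157

Compute the Gram sums: Σt·t = 291, Σt = 41, Σ1 = 7.
Right-hand side: Σt·v = 447, Σv = 67.
AᵀA·[α, β]ᵀ = Aᵀv becomes [[291, 41]; [41, 7]]·[α, β]ᵀ = [447, 67]ᵀ.
Δ = 291·7 − 41² = 356.
α = (447·7 − 41·67)/356 = 191/178; β = (291·67 − 41·447)/356 = 585/178.
Residuals: -32/89, 75/178, 31/89, 227/178, -249/89, 201/178, -3/178; SSR = 993/89.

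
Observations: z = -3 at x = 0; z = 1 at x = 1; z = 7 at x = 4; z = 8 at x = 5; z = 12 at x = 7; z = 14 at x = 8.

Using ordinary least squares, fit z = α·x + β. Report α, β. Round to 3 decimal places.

The normal system MᵀM·[α, β]ᵀ = Mᵀz is [[155, 25]; [25, 6]]·[α, β]ᵀ = [265, 39]ᵀ.
det = 155·6 − 25² = 305.
α = (265·6 − 25·39)/305 = 123/61; β = (155·39 − 25·265)/305 = -116/61.

α = 2.016, β = -1.902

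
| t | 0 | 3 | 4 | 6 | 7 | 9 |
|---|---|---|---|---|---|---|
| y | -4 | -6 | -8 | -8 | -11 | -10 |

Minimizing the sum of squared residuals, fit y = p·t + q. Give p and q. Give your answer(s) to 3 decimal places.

With design matrix M, MᵀM = [[191, 29]; [29, 6]] and Mᵀy = [-265, -47]ᵀ.
Eliminating q: 6·(row 1) − 29·(row 2) gives 305·p = 6·(-265) − 29·(-47) = -227, so p = -227/305.
Then q = ((-47) − 29·(-227/305))/6 = -1292/305.

p = -0.744, q = -4.236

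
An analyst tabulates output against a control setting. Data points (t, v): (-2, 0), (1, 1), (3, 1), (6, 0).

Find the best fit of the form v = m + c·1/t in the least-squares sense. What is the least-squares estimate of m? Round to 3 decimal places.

Normal-equation sums: Σ1 = 4, Σ1/t = 1, Σ1/t·1/t = 25/18.
Right-hand side: Σv = 2, Σ1/t·v = 4/3.
det = 4·(25/18) − 1² = 41/9.
m = (2·(25/18) − 1·(4/3))/(41/9) = 13/41; c = (4·(4/3) − 1·2)/(41/9) = 30/41.

m = 0.317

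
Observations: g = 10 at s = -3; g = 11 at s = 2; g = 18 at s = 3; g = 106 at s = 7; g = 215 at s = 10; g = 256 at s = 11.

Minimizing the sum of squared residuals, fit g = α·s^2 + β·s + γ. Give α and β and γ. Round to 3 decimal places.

α = 1.996, β = 1.656, γ = -2.741

The normal system MᵀM·[α, β, γ]ᵀ = Mᵀg is [[27220, 2682, 292]; [2682, 292, 30]; [292, 30, 6]]·[α, β, γ]ᵀ = [57966, 5754, 616]ᵀ.
Row-reducing yields α = 529930/265531, β = 439827/265531, γ = -727879/265531.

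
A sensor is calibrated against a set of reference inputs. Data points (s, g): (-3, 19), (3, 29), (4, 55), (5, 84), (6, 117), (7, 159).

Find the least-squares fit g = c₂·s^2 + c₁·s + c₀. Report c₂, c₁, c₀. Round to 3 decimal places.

AᵀA·[c₂, c₁, c₀]ᵀ = Aᵀg reads: 4740·c₂ + 748·c₁ + 144·c₀ = 15415;  748·c₂ + 144·c₁ + 22·c₀ = 2485;  144·c₂ + 22·c₁ + 6·c₀ = 463.
Solving the 3×3 system (Gaussian elimination) gives c₂ = 9931/3292, c₁ = 16069/8230, c₀ = -9849/4115.

c₂ = 3.017, c₁ = 1.952, c₀ = -2.393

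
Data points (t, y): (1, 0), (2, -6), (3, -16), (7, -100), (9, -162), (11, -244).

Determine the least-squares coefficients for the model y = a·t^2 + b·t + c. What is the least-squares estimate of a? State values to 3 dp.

Entries of MᵀM: Σt^2·t^2 = 23701, Σt^2·t = 2439, Σt^2 = 265, Σt·t = 265, Σt = 33, Σ1 = 6.
Moment sums: Σt^2·y = -47714, Σt·y = -4902, Σy = -528.
Solving the 3×3 system (Gaussian elimination) gives a = -113793/57590, b = -3111/4430, c = 90187/28795.

a = -1.976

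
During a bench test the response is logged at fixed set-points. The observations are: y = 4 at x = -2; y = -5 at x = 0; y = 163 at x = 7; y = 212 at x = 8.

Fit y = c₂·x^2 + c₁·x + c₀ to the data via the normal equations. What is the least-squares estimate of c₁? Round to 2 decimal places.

Compute the Gram sums: Σx^2·x^2 = 6513, Σx^2·x = 847, Σx^2 = 117, Σx·x = 117, Σx = 13, Σ1 = 4.
And Σx^2·y = 21571, Σx·y = 2829, Σy = 374.
Normal equations: [[6513, 847, 117]; [847, 117, 13]; [117, 13, 4]]·[c₂, c₁, c₀]ᵀ = [21571, 2829, 374]ᵀ.
Row-reducing yields c₂ = 83207/26356, c₁ = 49345/26356, c₀ = -64945/13178.

c₁ = 1.87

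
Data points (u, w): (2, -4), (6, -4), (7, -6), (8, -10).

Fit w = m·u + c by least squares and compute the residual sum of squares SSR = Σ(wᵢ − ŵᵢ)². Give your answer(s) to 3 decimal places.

The normal equations are: 153·m + 23·c = -154;  23·m + 4·c = -24.
Determinant 153·4 − 23² = 83.
m = ((-154)·4 − 23·(-24))/83 = -64/83; c = (153·(-24) − 23·(-154))/83 = -130/83.
Residuals: -74/83, 182/83, 80/83, -188/83; SSR = 968/83.

SSR = 11.663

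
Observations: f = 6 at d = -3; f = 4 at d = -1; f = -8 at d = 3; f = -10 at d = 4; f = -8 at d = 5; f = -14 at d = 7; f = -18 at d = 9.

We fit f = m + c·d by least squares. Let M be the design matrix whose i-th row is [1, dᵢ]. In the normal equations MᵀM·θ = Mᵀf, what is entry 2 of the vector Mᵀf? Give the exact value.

-386

Entry 2 ↔ basis d, so (Mᵀf)_{2} = Σᵢ (d)·fᵢ = (-3)·(6) + (-1)·(4) + (3)·(-8) + (4)·(-10) + (5)·(-8) + (7)·(-14) + (9)·(-18) = -386.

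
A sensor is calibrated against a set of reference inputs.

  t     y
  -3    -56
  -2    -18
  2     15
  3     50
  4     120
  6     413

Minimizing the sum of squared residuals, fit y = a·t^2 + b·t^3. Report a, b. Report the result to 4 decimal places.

The normal equations are: 1746·a + 8800·b = 16722;  8800·a + 52338·b = 100014.
Eliminating b: 52338·(row 1) − 8800·(row 2) gives 13942148·a = 52338·16722 − 8800·100014 = -4927164, so a = -111981/316867.
Then b = (100014 − 8800·(-111981/316867))/52338 = 6867711/3485537.

a = -0.3534, b = 1.9703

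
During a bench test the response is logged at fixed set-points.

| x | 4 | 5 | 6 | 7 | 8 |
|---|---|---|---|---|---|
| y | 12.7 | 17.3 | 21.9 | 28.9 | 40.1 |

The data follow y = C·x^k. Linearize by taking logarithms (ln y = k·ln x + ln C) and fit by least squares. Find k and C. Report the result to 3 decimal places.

k = 1.613, C = 1.303

Linearized form: ln y = k·ln x + ln C. From the 5 transformed points,
Σln x = 8.8128, Σ(ln x)² = 15.8331, Σln y = 15.5340, Σln x·ln y = 27.8634.
Normal system: [[15.8331, 8.8128]; [8.8128, 5]]·[k, ln C]ᵀ = [27.8634, 15.5340]ᵀ.
Slope k = (n·Σln x·ln y − Σln x·Σln y)/(n·Σ(ln x)² − (Σln x)²) = (5·27.8634 − 8.8128·15.5340)/1.4995 = 1.61269; ln C = (Σln y − k·Σln x)/n = 0.26433, so C = exp(0.26433) = 1.30255.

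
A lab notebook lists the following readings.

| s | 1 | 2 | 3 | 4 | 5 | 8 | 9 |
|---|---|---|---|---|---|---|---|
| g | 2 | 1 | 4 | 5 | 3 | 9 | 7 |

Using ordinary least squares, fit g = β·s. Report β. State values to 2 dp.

Entries of XᵀX: Σs·s = 200.
And Σs·g = 186.
Hence β = 186 / 200 ≈ 0.93.

β = 0.93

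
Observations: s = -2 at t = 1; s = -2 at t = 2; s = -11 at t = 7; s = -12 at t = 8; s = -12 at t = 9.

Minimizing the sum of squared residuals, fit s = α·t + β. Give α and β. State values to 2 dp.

The normal system MᵀM·[α, β]ᵀ = Mᵀs is [[199, 27]; [27, 5]]·[α, β]ᵀ = [-287, -39]ᵀ.
det = 199·5 − 27² = 266.
α = ((-287)·5 − 27·(-39))/266 = -191/133; β = (199·(-39) − 27·(-287))/266 = -6/133.

α = -1.44, β = -0.05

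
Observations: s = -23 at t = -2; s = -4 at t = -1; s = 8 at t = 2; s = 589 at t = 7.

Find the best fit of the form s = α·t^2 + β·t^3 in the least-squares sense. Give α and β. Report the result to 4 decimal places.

α = -1.8553, β = 1.9822

Setting ∂/∂α … = 0 gives: 2434·α + 16806·β = 28797;  16806·α + 117778·β = 202279.
(Σt^2·t^2 = 2434, Σt^2·t^3 = 16806, Σt^3·t^3 = 117778, Σt^2·s = 28797, Σt^3·s = 202279.)
Eliminating β: 117778·(row 1) − 16806·(row 2) gives 4230016·α = 117778·28797 − 16806·202279 = -7847808, so α = -61311/33047.
Then β = (202279 − 16806·(-61311/33047))/117778 = 131011/66094.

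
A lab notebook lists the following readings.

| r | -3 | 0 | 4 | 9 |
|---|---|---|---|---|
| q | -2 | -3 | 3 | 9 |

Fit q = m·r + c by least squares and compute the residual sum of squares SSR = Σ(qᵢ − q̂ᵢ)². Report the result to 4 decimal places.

Normal-equation sums: Σr·r = 106, Σr = 10, Σ1 = 4.
Moment sums: Σr·q = 99, Σq = 7.
Determinant 106·4 − 10² = 324.
m = (99·4 − 10·7)/324 = 163/162; c = (106·7 − 10·99)/324 = -62/81.
Residuals: 289/162, -181/81, -7/27, 115/162; SSR = 1417/162.

SSR = 8.7469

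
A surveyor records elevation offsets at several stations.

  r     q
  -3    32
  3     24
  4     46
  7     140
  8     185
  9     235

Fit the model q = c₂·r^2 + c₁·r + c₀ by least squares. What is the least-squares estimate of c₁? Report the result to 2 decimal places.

c₁ = -1.19

Normal-equation sums: Σr^2·r^2 = 13476, Σr^2·r = 1648, Σr^2 = 228, Σr·r = 228, Σr = 28, Σ1 = 6.
Moment sums: Σr^2·q = 38975, Σr·q = 4735, Σq = 662.
So AᵀA·[c₂, c₁, c₀]ᵀ = Aᵀq: [[13476, 1648, 228]; [1648, 228, 28]; [228, 28, 6]]·[c₂, c₁, c₀]ᵀ = [38975, 4735, 662]ᵀ.
Inverting the 3×3 Gram matrix, [c₂, c₁, c₀]ᵀ = [1315/436, -37837/31828, 10113/7957]ᵀ.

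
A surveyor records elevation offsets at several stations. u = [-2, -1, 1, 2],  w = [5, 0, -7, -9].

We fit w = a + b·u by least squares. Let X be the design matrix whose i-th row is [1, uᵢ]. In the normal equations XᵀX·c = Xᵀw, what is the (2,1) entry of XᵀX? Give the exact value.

0

Row 2 ↔ basis u, column 1 ↔ basis 1, so (XᵀX)_{2,1} = Σᵢ u = (-2)·(1) + (-1)·(1) + (1)·(1) + (2)·(1) = 0.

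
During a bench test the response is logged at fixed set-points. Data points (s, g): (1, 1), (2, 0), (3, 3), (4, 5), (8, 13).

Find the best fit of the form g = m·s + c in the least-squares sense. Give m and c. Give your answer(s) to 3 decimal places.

m = 1.877, c = -2.356

Sums needed: Σs·s = 94, Σs = 18, Σ1 = 5.
And Σs·g = 134, Σg = 22.
Eliminating c: 5·(row 1) − 18·(row 2) gives 146·m = 5·134 − 18·22 = 274, so m = 137/73.
Then c = (22 − 18·(137/73))/5 = -172/73.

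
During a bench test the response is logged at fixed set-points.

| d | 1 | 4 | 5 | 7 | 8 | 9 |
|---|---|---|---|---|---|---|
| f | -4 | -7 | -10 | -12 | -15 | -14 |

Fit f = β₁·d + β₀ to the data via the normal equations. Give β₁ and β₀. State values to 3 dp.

β₁ = -1.400, β₀ = -2.400

From the data, Σd·d = 236, Σd = 34, Σ1 = 6.
And Σd·f = -412, Σf = -62.
Normal equations: [[236, 34]; [34, 6]]·[β₁, β₀]ᵀ = [-412, -62]ᵀ.
Δ = 236·6 − 34² = 260.
β₁ = ((-412)·6 − 34·(-62))/260 = -7/5; β₀ = (236·(-62) − 34·(-412))/260 = -12/5.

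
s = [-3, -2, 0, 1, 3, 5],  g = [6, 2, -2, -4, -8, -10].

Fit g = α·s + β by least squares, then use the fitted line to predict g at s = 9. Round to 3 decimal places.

The normal system AᵀA·[α, β]ᵀ = Aᵀg is [[48, 4]; [4, 6]]·[α, β]ᵀ = [-100, -16]ᵀ.
det = 48·6 − 4² = 272.
α = ((-100)·6 − 4·(-16))/272 = -67/34; β = (48·(-16) − 4·(-100))/272 = -23/17.
At s = 9: ĝ = (-67/34)·(9) + (-23/17)·(1) = -649/34.

ĝ = -19.088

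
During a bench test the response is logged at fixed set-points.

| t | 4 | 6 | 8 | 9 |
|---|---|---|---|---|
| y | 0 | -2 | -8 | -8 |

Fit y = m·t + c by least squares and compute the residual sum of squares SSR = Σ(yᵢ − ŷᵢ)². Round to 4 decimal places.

SSR = 3.3898

Compute the Gram sums: Σt·t = 197, Σt = 27, Σ1 = 4.
And Σt·y = -148, Σy = -18.
Eliminating c: 4·(row 1) − 27·(row 2) gives 59·m = 4·(-148) − 27·(-18) = -106, so m = -106/59.
Then c = ((-18) − 27·(-106/59))/4 = 450/59.
Residuals: -26/59, 68/59, -74/59, 32/59; SSR = 200/59.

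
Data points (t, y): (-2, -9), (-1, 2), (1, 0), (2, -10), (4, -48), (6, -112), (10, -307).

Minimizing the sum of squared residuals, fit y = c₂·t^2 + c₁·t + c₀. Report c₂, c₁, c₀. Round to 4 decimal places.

Forming MᵀM = [[11586, 1280, 162]; [1280, 162, 20]; [162, 20, 7]] and Mᵀy = [-35574, -3938, -484]ᵀ gives MᵀM·[c₂, c₁, c₀]ᵀ = Mᵀy.
Row-reducing yields c₂ = -818565/269549, c₁ = -189321/269549, c₀ = 121066/38507.

c₂ = -3.0368, c₁ = -0.7024, c₀ = 3.1440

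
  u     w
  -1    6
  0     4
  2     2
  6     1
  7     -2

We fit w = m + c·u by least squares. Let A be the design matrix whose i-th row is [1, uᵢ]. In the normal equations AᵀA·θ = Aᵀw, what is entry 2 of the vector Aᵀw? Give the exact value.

Entry 2 ↔ basis u, so (Aᵀw)_{2} = Σᵢ (u)·wᵢ = (-1)·(6) + (0)·(4) + (2)·(2) + (6)·(1) + (7)·(-2) = -10.

-10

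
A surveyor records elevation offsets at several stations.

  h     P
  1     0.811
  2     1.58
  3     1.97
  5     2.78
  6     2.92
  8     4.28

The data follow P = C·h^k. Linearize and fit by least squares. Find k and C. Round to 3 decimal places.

k = 0.743, C = 0.856

Let Y = ln P. Fitting Y = k·ln h + ln C by least squares:
Σln h = 7.2724, Σ(ln h)² = 11.8122, Σln P = 4.4740, Σln h·ln P = 7.6510.
Equations: 11.8122·k + 7.2724·ln C = 7.6510;  7.2724·k + 6·ln C = 4.4740.
Δ = 11.8122·6 − (7.2724)² = 17.9853; k = (7.6510·6 − 7.2724·4.4740)/17.9853 = 0.74335, ln C = (11.8122·4.4740 − 7.2724·7.6510)/17.9853 = -0.15533, so C = exp(-0.15533) = 0.85613.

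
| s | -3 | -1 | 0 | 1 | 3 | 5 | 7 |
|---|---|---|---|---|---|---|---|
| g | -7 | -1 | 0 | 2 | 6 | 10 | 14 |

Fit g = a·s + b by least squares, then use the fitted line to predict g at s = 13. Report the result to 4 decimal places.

AᵀA·[a, b]ᵀ = Aᵀg reads: 94·a + 12·b = 190;  12·a + 7·b = 24.
(Σs·s = 94, Σs = 12, Σ1 = 7, Σs·g = 190, Σg = 24.)
Determinant 94·7 − 12² = 514.
a = (190·7 − 12·24)/514 = 521/257; b = (94·24 − 12·190)/514 = -12/257.
At s = 13: ĝ = (521/257)·(13) + (-12/257)·(1) = 6761/257.

ĝ = 26.3074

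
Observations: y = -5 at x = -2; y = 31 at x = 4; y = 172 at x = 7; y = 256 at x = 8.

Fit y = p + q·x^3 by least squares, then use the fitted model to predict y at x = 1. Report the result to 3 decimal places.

ŷ = -0.462

Compute the Gram sums: Σ1 = 4, Σx^3 = 911, Σx^3·x^3 = 383953.
Moment sums: Σy = 454, Σx^3·y = 192092.
Eliminating q: 383953·(row 1) − 911·(row 2) gives 705891·p = 383953·454 − 911·192092 = -681150, so p = -227050/235297.
Then q = (192092 − 911·(-227050/235297))/383953 = 118258/235297.
At x = 1: ŷ = (-227050/235297)·(1) + (118258/235297)·(1) = -108792/235297.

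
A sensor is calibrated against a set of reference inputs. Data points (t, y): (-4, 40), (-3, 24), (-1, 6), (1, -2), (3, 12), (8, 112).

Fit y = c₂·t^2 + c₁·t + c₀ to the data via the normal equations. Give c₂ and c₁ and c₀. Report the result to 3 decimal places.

c₂ = 2.012, c₁ = -2.086, c₀ = -0.135

The normal system MᵀM·[c₂, c₁, c₀]ᵀ = Mᵀy is [[4516, 448, 100]; [448, 100, 4]; [100, 4, 6]]·[c₂, c₁, c₀]ᵀ = [8136, 692, 192]ᵀ.
Inverting the 3×3 Gram matrix, [c₂, c₁, c₀]ᵀ = [49756/24735, -51607/24735, -1114/8245]ᵀ.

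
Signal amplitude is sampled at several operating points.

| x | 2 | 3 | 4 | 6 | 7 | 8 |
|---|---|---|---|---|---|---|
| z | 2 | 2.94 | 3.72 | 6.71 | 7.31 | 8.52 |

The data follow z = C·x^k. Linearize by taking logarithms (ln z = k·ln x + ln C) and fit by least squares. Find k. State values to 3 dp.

k = 1.073

Linearized form: ln z = k·ln x + ln C. From the 6 transformed points,
Over the data: Σln x = 8.9952, Σ(ln x)² = 14.9303, Σln z = 9.1205, Σln x·ln z = 15.2231.
Normal system: [[14.9303, 8.9952]; [8.9952, 6]]·[k, ln C]ᵀ = [15.2231, 9.1205]ᵀ.
Δ = 14.9303·6 − (8.9952)² = 8.6686; k = (15.2231·6 − 8.9952·9.1205)/8.6686 = 1.07261, ln C = (14.9303·9.1205 − 8.9952·15.2231)/8.6686 = -0.08796.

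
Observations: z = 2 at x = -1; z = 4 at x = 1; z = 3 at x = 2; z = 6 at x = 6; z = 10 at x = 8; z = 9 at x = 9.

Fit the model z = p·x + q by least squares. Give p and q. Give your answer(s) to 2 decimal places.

p = 0.76, q = 2.48

With design matrix A, AᵀA = [[187, 25]; [25, 6]] and Aᵀz = [205, 34]ᵀ.
Determinant 187·6 − 25² = 497.
p = (205·6 − 25·34)/497 = 380/497; q = (187·34 − 25·205)/497 = 1233/497.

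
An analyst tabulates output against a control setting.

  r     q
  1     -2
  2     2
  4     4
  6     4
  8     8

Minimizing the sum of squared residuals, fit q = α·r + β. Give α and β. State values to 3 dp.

α = 1.183, β = -1.768

Compute the Gram sums: Σr·r = 121, Σr = 21, Σ1 = 5.
Moment sums: Σr·q = 106, Σq = 16.
XᵀX·[α, β]ᵀ = Xᵀq becomes [[121, 21]; [21, 5]]·[α, β]ᵀ = [106, 16]ᵀ.
Determinant 121·5 − 21² = 164.
α = (106·5 − 21·16)/164 = 97/82; β = (121·16 − 21·106)/164 = -145/82.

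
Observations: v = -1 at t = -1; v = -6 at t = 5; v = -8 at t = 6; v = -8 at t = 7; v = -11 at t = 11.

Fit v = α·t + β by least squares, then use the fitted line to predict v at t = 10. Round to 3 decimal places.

v̂ = -10.521

Compute the Gram sums: Σt·t = 232, Σt = 28, Σ1 = 5.
Right-hand side: Σt·v = -254, Σv = -34.
Normal equations: [[232, 28]; [28, 5]]·[α, β]ᵀ = [-254, -34]ᵀ.
Δ = 232·5 − 28² = 376.
α = ((-254)·5 − 28·(-34))/376 = -159/188; β = (232·(-34) − 28·(-254))/376 = -97/47.
At t = 10: v̂ = (-159/188)·(10) + (-97/47)·(1) = -989/94.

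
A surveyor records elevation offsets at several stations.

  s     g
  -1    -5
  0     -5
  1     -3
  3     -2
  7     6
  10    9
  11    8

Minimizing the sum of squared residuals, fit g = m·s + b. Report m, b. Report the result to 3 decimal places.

AᵀA·[m, b]ᵀ = Aᵀg reads: 281·m + 31·b = 216;  31·m + 7·b = 8.
Determinant 281·7 − 31² = 1006.
m = (216·7 − 31·8)/1006 = 632/503; b = (281·8 − 31·216)/1006 = -2224/503.

m = 1.256, b = -4.421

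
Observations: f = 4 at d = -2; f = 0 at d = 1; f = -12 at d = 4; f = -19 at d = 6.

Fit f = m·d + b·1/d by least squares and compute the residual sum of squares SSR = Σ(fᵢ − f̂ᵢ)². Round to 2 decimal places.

Entries of MᵀM: Σd·d = 57, Σd·1/d = 4, Σ1/d·1/d = 193/144.
Right-hand side: Σd·f = -170, Σ1/d·f = -49/6.
Determinant 57·(193/144) − 4² = 2899/48.
m = ((-170)·(193/144) − 4·(-49/6))/(2899/48) = -2162/669; b = (57·(-49/6) − 4·(-170))/(2899/48) = 792/223.
Residuals: -460/669, -214/669, 26/669, -45/223; SSR = 413/669.

SSR = 0.62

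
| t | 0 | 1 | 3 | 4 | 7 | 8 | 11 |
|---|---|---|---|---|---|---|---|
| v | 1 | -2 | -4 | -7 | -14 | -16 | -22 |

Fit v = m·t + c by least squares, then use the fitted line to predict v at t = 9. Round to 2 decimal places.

v̂ = -17.84

Entries of AᵀA: Σt·t = 260, Σt = 34, Σ1 = 7.
Moment sums: Σt·v = -510, Σv = -64.
Normal equations: [[260, 34]; [34, 7]]·[m, c]ᵀ = [-510, -64]ᵀ.
Eliminating c: 7·(row 1) − 34·(row 2) gives 664·m = 7·(-510) − 34·(-64) = -1394, so m = -697/332.
Then c = ((-64) − 34·(-697/332))/7 = 175/166.
At t = 9: v̂ = (-697/332)·(9) + (175/166)·(1) = -5923/332.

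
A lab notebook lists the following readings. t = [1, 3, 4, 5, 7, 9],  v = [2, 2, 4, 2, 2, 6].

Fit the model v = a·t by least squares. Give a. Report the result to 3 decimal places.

a = 0.564

Compute the Gram sums: Σt·t = 181.
And Σt·v = 102.
XᵀX·[a]ᵀ = Xᵀv becomes [[181]]·[a]ᵀ = [102]ᵀ.
Hence a = 102 / 181 ≈ 0.563536.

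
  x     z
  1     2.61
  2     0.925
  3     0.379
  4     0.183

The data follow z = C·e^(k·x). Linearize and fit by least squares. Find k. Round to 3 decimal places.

Let Y = ln z. Fitting Y = k·x + ln C by least squares:
Σx = 10.0000, Σ(x)² = 30.0000, Σln z = -1.7871, Σx·ln z = -8.9003.
Normal system: [[30.0000, 10.0000]; [10.0000, 4]]·[k, ln C]ᵀ = [-8.9003, -1.7871]ᵀ.
Solving (det = 20.0000): k = -0.88651, ln C = 1.76950.

k = -0.887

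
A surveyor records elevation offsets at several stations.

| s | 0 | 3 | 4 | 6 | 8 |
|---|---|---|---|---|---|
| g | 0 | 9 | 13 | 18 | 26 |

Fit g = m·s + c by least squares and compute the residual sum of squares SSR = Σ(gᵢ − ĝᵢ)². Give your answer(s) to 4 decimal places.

Normal-equation sums: Σs·s = 125, Σs = 21, Σ1 = 5.
And Σs·g = 395, Σg = 66.
So MᵀM·[m, c]ᵀ = Mᵀg: [[125, 21]; [21, 5]]·[m, c]ᵀ = [395, 66]ᵀ.
Determinant 125·5 − 21² = 184.
m = (395·5 − 21·66)/184 = 589/184; c = (125·66 − 21·395)/184 = -45/184.
Residuals: 45/184, -33/92, 81/184, -177/184, 117/184; SSR = 315/184.

SSR = 1.7120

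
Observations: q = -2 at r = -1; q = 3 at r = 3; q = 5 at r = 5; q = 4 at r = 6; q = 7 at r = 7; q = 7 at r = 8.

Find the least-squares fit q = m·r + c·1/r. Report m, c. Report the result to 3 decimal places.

m = 0.860, c = 1.139

The normal equations are: 184·m + 6·c = 165;  6·m + (857249/705600)·c = 157/24.
Δ = 184·(857249/705600) − 6² = 16541527/88200.
m = (165·(857249/705600) − 6·(157/24))/(16541527/88200) = 113751285/132332216; c = (184·(157/24) − 6·165)/(16541527/88200) = 18845400/16541527.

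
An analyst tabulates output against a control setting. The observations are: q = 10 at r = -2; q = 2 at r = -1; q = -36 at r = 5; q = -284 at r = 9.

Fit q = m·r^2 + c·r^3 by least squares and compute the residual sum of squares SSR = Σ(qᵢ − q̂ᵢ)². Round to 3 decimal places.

Setting ∂/∂m … = 0 gives: 7203·m + 62141·c = -23862;  62141·m + 547131·c = -211618.
(Σr^2·r^2 = 7203, Σr^2·r^3 = 62141, Σr^3·r^3 = 547131, Σr^2·q = -23862, Σr^3·q = -211618.)
Δ = 7203·547131 − 62141² = 79480712.
m = ((-23862)·547131 − 62141·(-211618))/79480712 = 11814277/9935089; c = (7203·(-211618) − 62141·(-23862))/79480712 = -5184489/9935089.
Residuals: 10617870/9935089, 2871412/9935089, -4959004/9935089, 57104/584417; SSR = 14747556/9935089.

SSR = 1.484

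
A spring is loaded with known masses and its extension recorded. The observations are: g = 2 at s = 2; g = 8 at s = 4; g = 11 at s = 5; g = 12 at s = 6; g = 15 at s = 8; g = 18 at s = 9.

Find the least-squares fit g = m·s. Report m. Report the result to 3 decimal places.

Normal-equation sums: Σs·s = 226.
And Σs·g = 445.
Normal equations: [[226]]·[m]ᵀ = [445]ᵀ.
Hence m = 445 / 226 ≈ 1.96903.

m = 1.969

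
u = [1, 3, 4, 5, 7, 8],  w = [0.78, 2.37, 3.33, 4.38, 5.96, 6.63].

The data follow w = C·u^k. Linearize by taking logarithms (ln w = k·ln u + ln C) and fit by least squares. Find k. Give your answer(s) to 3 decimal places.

With ln wᵢ as the transformed response and ln uᵢ as the regressor:
Σln u = 8.1197, Σ(ln u)² = 13.8297, Σln w = 6.9711, Σln u·ln w = 12.3999.
Equations: 13.8297·k + 8.1197·ln C = 12.3999;  8.1197·k + 6·ln C = 6.9711.
Solving (det = 17.0487): k = 1.04385, ln C = -0.25077.

k = 1.044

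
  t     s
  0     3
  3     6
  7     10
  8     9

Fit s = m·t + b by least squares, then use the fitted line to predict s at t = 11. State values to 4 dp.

With design matrix M, MᵀM = [[122, 18]; [18, 4]] and Mᵀs = [160, 28]ᵀ.
det = 122·4 − 18² = 164.
m = (160·4 − 18·28)/164 = 34/41; b = (122·28 − 18·160)/164 = 134/41.
At t = 11: ŝ = (34/41)·(11) + (134/41)·(1) = 508/41.

ŝ = 12.3902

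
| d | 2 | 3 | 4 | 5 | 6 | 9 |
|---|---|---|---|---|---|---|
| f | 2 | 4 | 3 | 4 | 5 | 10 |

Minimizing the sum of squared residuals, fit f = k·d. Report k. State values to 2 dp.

Normal-equation sums: Σd·d = 171.
For Mᵀf: Σd·f = 168.
Normal equations: [[171]]·[k]ᵀ = [168]ᵀ.
Hence k = 168 / 171 ≈ 0.982456.

k = 0.98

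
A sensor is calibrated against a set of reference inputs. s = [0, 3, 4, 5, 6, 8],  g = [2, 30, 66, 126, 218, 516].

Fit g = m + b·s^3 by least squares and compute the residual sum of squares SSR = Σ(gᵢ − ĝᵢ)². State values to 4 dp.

With design matrix M, MᵀM = [[6, 944]; [944, 329250]] and Mᵀg = [958, 332064]ᵀ.
Determinant 6·329250 − 944² = 1084364.
m = (958·329250 − 944·332064)/1084364 = 488271/271091; b = (6·332064 − 944·958)/1084364 = 272008/271091.
Residuals: 53911/271091, 300243/271091, -4777/271091, -331805/271091, -144161/271091, 126589/271091; SSR = 885226/271091.

SSR = 3.2654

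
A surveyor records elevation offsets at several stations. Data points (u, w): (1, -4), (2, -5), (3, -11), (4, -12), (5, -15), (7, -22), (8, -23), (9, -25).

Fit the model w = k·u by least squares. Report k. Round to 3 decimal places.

k = -2.944

With design matrix X, XᵀX = [[249]] and Xᵀw = [-733]ᵀ.
Hence k = -733 / 249 ≈ -2.94378.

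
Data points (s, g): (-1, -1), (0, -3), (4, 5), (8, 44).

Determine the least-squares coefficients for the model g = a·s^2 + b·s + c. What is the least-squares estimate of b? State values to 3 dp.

b = -1.664

Forming AᵀA = [[4353, 575, 81]; [575, 81, 11]; [81, 11, 4]] and Aᵀg = [2895, 373, 45]ᵀ gives AᵀA·[a, b, c]ᵀ = Aᵀg.
Inverting the 3×3 Gram matrix, [a, b, c]ᵀ = [12877/13592, -22623/13592, -11409/3398]ᵀ.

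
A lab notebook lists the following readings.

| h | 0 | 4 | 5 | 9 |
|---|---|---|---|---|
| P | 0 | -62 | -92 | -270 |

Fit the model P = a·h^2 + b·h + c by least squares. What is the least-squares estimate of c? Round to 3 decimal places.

c = 0.000

With design matrix A, AᵀA = [[7442, 918, 122]; [918, 122, 18]; [122, 18, 4]] and AᵀP = [-25162, -3138, -424]ᵀ.
Inverting the 3×3 Gram matrix, [a, b, c]ᵀ = [-29/10, -39/10, 0]ᵀ.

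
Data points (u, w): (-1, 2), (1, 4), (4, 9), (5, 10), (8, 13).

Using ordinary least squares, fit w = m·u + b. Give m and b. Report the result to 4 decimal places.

m = 1.2764, b = 3.2602

MᵀM·[m, b]ᵀ = Mᵀw reads: 107·m + 17·b = 192;  17·m + 5·b = 38.
Eliminating b: 5·(row 1) − 17·(row 2) gives 246·m = 5·192 − 17·38 = 314, so m = 157/123.
Then b = (38 − 17·(157/123))/5 = 401/123.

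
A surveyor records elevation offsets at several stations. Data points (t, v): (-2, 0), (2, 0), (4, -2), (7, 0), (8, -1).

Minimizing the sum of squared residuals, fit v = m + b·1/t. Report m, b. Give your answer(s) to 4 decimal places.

m = -0.5403, b = -0.5768

Normal-equation sums: Σ1 = 5, Σ1/t = 29/56, Σ1/t·1/t = 1877/3136.
And Σv = -3, Σ1/t·v = -5/8.
Normal equations: [[5, 29/56]; [29/56, 1877/3136]]·[m, b]ᵀ = [-3, -5/8]ᵀ.
Eliminating b: (1877/3136)·(row 1) − (29/56)·(row 2) gives (267/98)·m = (1877/3136)·(-3) − (29/56)·(-5/8) = -577/392, so m = -577/1068.
Then b = ((-5/8) − (29/56)·(-577/1068))/(1877/3136) = -154/267.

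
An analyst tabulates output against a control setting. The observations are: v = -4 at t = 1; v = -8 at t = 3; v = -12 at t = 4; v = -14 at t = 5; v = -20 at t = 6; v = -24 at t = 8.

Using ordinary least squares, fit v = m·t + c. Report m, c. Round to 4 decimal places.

m = -3.0169, c = -0.0904

Entries of AᵀA: Σt·t = 151, Σt = 27, Σ1 = 6.
Moment sums: Σt·v = -458, Σv = -82.
det = 151·6 − 27² = 177.
m = ((-458)·6 − 27·(-82))/177 = -178/59; c = (151·(-82) − 27·(-458))/177 = -16/177.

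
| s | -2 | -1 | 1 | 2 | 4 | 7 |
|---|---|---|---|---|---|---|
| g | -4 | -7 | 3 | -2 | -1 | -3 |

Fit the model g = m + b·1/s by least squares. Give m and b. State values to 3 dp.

m = -2.621, b = 4.395

Forming AᵀA = [[6, 11/28]; [11/28, 2025/784]] and Aᵀg = [-14, 289/28]ᵀ gives AᵀA·[m, b]ᵀ = Aᵀg.
Determinant 6·(2025/784) − (11/28)² = 12029/784.
m = ((-14)·(2025/784) − (11/28)·(289/28))/(12029/784) = -31529/12029; b = (6·(289/28) − (11/28)·(-14))/(12029/784) = 52864/12029.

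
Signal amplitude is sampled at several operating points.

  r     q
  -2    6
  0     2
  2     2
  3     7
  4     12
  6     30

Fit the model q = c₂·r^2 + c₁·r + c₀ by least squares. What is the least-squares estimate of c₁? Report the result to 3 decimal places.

Entries of MᵀM: Σr^2·r^2 = 1665, Σr^2·r = 307, Σr^2 = 69, Σr·r = 69, Σr = 13, Σ1 = 6.
And Σr^2·q = 1367, Σr·q = 241, Σq = 59.
So MᵀM·[c₂, c₁, c₀]ᵀ = Mᵀq: [[1665, 307, 69]; [307, 69, 13]; [69, 13, 6]]·[c₂, c₁, c₀]ᵀ = [1367, 241, 59]ᵀ.
Solving the 3×3 system (Gaussian elimination) gives c₂ = 21/22, c₁ = -701/770, c₀ = 29/35.

c₁ = -0.910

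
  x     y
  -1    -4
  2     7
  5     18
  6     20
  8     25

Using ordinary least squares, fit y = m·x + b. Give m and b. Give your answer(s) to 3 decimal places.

m = 3.280, b = 0.080

Entries of AᵀA: Σx·x = 130, Σx = 20, Σ1 = 5.
And Σx·y = 428, Σy = 66.
So AᵀA·[m, b]ᵀ = Aᵀy: [[130, 20]; [20, 5]]·[m, b]ᵀ = [428, 66]ᵀ.
det = 130·5 − 20² = 250.
m = (428·5 − 20·66)/250 = 82/25; b = (130·66 − 20·428)/250 = 2/25.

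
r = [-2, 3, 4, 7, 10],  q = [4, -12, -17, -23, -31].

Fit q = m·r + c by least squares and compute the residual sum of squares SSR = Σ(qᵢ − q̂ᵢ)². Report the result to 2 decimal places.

SSR = 8.37

Sums needed: Σr·r = 178, Σr = 22, Σ1 = 5.
For Xᵀq: Σr·q = -583, Σq = -79.
Eliminating c: 5·(row 1) − 22·(row 2) gives 406·m = 5·(-583) − 22·(-79) = -1177, so m = -1177/406.
Then c = ((-79) − 22·(-1177/406))/5 = -618/203.
Residuals: 253/203, -15/58, -479/203, 137/406, 30/29; SSR = 3399/406.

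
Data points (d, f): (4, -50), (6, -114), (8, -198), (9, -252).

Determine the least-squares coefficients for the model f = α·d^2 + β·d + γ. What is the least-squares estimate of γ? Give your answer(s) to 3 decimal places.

The normal equations are: 12209·α + 1521·β + 197·γ = -37988;  1521·α + 197·β + 27·γ = -4736;  197·α + 27·β + 4·γ = -614.
Inverting the 3×3 Gram matrix, [α, β, γ]ᵀ = [-583/199, -421/199, 1008/199]ᵀ.

γ = 5.065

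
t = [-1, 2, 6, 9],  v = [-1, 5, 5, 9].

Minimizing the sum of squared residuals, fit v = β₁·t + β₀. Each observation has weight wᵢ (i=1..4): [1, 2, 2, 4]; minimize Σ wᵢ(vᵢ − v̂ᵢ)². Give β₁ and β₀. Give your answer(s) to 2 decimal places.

With design matrix A, AᵀWA = [[405, 51]; [51, 9]] and AᵀWv = [405, 55]ᵀ.
Eliminating β₀: 9·(row 1) − 51·(row 2) gives 1044·β₁ = 9·405 − 51·55 = 840, so β₁ = 70/87.
Then β₀ = (55 − 51·(70/87))/9 = 45/29.

β₁ = 0.80, β₀ = 1.55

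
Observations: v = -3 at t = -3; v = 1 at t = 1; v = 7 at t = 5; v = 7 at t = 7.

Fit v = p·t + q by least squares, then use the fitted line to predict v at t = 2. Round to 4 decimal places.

Entries of XᵀX: Σt·t = 84, Σt = 10, Σ1 = 4.
Right-hand side: Σt·v = 94, Σv = 12.
So XᵀX·[p, q]ᵀ = Xᵀv: [[84, 10]; [10, 4]]·[p, q]ᵀ = [94, 12]ᵀ.
det = 84·4 − 10² = 236.
p = (94·4 − 10·12)/236 = 64/59; q = (84·12 − 10·94)/236 = 17/59.
At t = 2: v̂ = (64/59)·(2) + (17/59)·(1) = 145/59.

v̂ = 2.4576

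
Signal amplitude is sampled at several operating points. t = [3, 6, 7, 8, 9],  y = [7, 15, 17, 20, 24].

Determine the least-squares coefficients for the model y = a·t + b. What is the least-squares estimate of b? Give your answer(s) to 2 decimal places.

b = -1.52

Forming XᵀX = [[239, 33]; [33, 5]] and Xᵀy = [606, 83]ᵀ gives XᵀX·[a, b]ᵀ = Xᵀy.
Determinant 239·5 − 33² = 106.
a = (606·5 − 33·83)/106 = 291/106; b = (239·83 − 33·606)/106 = -161/106.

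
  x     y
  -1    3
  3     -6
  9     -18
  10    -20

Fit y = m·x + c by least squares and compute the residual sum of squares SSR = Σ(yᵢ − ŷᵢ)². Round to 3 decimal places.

AᵀA·[m, c]ᵀ = Aᵀy reads: 191·m + 21·c = -383;  21·m + 4·c = -41.
(Σx·x = 191, Σx = 21, Σ1 = 4, Σx·y = -383, Σy = -41.)
det = 191·4 − 21² = 323.
m = ((-383)·4 − 21·(-41))/323 = -671/323; c = (191·(-41) − 21·(-383))/323 = 212/323.
Residuals: 86/323, -137/323, 13/323, 2/17; SSR = 86/323.

SSR = 0.266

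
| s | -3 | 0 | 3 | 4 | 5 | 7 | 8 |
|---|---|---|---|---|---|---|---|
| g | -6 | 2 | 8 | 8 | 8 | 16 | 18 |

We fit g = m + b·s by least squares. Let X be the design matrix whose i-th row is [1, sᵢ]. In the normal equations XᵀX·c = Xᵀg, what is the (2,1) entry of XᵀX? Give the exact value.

Row 2 ↔ basis s, column 1 ↔ basis 1, so (XᵀX)_{2,1} = Σᵢ s = (-3)·(1) + (0)·(1) + (3)·(1) + (4)·(1) + (5)·(1) + (7)·(1) + (8)·(1) = 24.

24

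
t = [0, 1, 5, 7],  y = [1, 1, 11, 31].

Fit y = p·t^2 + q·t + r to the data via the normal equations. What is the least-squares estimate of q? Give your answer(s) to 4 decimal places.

q = -3.3284

From the data, Σt^2·t^2 = 3027, Σt^2·t = 469, Σt^2 = 75, Σt·t = 75, Σt = 13, Σ1 = 4.
For Mᵀy: Σt^2·y = 1795, Σt·y = 273, Σy = 44.
Row-reducing yields p = 2485/2342, q = -7795/2342, r = 2251/1171.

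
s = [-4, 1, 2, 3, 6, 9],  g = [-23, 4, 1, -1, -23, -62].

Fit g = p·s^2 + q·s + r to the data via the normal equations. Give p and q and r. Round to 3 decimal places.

p = -1.022, q = 2.074, r = 1.819

Setting ∂/∂p … = 0 gives: 8211·p + 917·q + 147·r = -6219;  917·p + 147·q + 17·r = -601;  147·p + 17·q + 6·r = -104.
Inverting the 3×3 Gram matrix, [p, q, r]ᵀ = [-157123/153804, 15189/7324, 9994/5493]ᵀ.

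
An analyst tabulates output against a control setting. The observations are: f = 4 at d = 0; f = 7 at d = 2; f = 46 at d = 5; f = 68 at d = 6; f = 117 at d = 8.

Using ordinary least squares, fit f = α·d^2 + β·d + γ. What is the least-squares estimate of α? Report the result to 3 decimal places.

From the data, Σd^2·d^2 = 6033, Σd^2·d = 861, Σd^2 = 129, Σd·d = 129, Σd = 21, Σ1 = 5.
For Mᵀf: Σd^2·f = 11114, Σd·f = 1588, Σf = 242.
Inverting the 3×3 Gram matrix, [α, β, γ]ᵀ = [1129/588, -85/84, 305/98]ᵀ.

α = 1.920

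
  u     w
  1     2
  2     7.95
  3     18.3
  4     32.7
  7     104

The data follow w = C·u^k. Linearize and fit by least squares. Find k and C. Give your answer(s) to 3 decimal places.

With ln wᵢ as the transformed response and ln uᵢ as the regressor:
AᵀA = [[7.3958, 5.1240]; [5.1240, 5]], rhs = [18.5027, 13.8050]ᵀ  (here Σln u = 5.1240, Σ(ln u)² = 7.3958, Σln w = 13.8050, Σln u·ln w = 18.5027).
Slope k = (n·Σln u·ln w − Σln u·Σln w)/(n·Σ(ln u)² − (Σln u)²) = (5·18.5027 − 5.1240·13.8050)/10.7239 = 2.03071; ln C = (Σln w − k·Σln u)/n = 0.67994, so C = exp(0.67994) = 1.97377.

k = 2.031, C = 1.974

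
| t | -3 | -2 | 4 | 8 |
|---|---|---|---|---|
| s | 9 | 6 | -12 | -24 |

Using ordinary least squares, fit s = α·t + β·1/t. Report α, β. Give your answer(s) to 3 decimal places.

XᵀX·[α, β]ᵀ = Xᵀs reads: 93·α + 4·β = -279;  4·α + (253/576)·β = -12.
Eliminating β: (253/576)·(row 1) − 4·(row 2) gives (4771/192)·α = (253/576)·(-279) − 4·(-12) = -4771/64, so α = -3.
Then β = ((-12) − 4·(-3))/(253/576) = 0.

α = -3.000, β = 0.000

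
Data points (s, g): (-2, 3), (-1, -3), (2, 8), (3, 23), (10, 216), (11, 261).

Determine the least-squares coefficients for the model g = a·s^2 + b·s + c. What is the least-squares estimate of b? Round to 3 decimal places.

b = 1.811

The normal system AᵀA·[a, b, c]ᵀ = Aᵀg is [[24755, 2357, 239]; [2357, 239, 23]; [239, 23, 6]]·[a, b, c]ᵀ = [53429, 5113, 508]ᵀ.
Solving the 3×3 system (Gaussian elimination) gives a = 66827/33288, b = 15863/8760, c = -62191/27740.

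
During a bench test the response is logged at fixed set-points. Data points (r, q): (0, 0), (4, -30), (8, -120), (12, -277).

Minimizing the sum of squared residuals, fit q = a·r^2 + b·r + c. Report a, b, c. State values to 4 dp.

XᵀX·[a, b, c]ᵀ = Xᵀq reads: 25088·a + 2304·b + 224·c = -48048;  2304·a + 224·b + 24·c = -4404;  224·a + 24·b + 4·c = -427.
(Σr^2·r^2 = 25088, Σr^2·r = 2304, Σr^2 = 224, Σr·r = 224, Σr = 24, Σ1 = 4, Σr^2·q = -48048, Σr·q = -4404, Σq = -427.)
Row-reducing yields a = -127/64, b = 63/80, c = -7/20.

a = -1.9844, b = 0.7875, c = -0.3500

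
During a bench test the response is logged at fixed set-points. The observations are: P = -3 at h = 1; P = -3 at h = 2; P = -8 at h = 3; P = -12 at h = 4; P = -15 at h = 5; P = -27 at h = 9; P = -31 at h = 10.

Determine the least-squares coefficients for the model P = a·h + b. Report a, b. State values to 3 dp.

Setting ∂/∂a … = 0 gives: 236·a + 34·b = -709;  34·a + 7·b = -99.
det = 236·7 − 34² = 496.
a = ((-709)·7 − 34·(-99))/496 = -1597/496; b = (236·(-99) − 34·(-709))/496 = 371/248.

a = -3.220, b = 1.496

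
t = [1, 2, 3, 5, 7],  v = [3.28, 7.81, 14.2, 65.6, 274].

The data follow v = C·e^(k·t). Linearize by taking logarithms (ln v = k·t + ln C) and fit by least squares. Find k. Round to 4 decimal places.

Let Y = ln v. Fitting Y = k·t + ln C by least squares:
Σt = 18.0000, Σ(t)² = 88.0000, Σln v = 15.6932, Σt·ln v = 73.4682.
Equations: 88.0000·k + 18.0000·ln C = 73.4682;  18.0000·k + 5·ln C = 15.6932.
Solving (det = 116.0000): k = 0.73158, ln C = 0.50495.

k = 0.7316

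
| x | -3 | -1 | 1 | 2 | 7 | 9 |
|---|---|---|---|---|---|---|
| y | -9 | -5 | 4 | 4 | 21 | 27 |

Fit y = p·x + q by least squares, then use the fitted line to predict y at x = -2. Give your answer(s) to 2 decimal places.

Compute the Gram sums: Σx·x = 145, Σx = 15, Σ1 = 6.
Moment sums: Σx·y = 434, Σy = 42.
Normal equations: [[145, 15]; [15, 6]]·[p, q]ᵀ = [434, 42]ᵀ.
det = 145·6 − 15² = 645.
p = (434·6 − 15·42)/645 = 658/215; q = (145·42 − 15·434)/645 = -28/43.
At x = -2: ŷ = (658/215)·(-2) + (-28/43)·(1) = -1456/215.

ŷ = -6.77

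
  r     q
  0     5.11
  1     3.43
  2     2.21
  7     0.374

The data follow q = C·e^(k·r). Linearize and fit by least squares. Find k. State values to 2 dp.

k = -0.37

Let Y = ln q. Fitting Y = k·r + ln C by least squares:
Σr = 10.0000, Σ(r)² = 54.0000, Σln q = 2.6733, Σr·ln q = -4.0660.
Normal system: [[54.0000, 10.0000]; [10.0000, 4]]·[k, ln C]ᵀ = [-4.0660, 2.6733]ᵀ.
Slope k = (n·Σr·ln q − Σr·Σln q)/(n·Σ(r)² − (Σr)²) = (4·-4.0660 − 10.0000·2.6733)/116.0000 = -0.37066; ln C = (Σln q − k·Σr)/n = 1.59496.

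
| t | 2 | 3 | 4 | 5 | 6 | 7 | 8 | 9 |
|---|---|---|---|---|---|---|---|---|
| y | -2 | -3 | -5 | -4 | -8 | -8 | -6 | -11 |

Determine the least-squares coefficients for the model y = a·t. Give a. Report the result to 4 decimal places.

Sums needed: Σt·t = 284.
And Σt·y = -304.
a = (-304)/284 = -1.07042.

a = -1.0704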